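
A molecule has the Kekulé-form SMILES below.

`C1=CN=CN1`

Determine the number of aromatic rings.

1

The SMILES encodes a five-membered ring with nitrogens at positions 1 and 3 (one bearing H, one in a C=N bond) and two double bonds.
The 5-membered ring with two nitrogens (one N–H, one =N–) has a continuous p-orbital overlap around the ring; 2 ring double bonds (4 π electrons) plus a heteroatom lone pair (2) give 6 π electrons. Since 6 = 4n+2 (n=1), it is aromatic (imidazole).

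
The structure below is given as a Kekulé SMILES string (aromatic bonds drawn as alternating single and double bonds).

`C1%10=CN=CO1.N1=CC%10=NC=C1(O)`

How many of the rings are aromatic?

2

The SMILES encodes a five-membered ring with an oxygen at position 1 and a nitrogen at position 3 (in a C=N bond), with two double bonds; a six-membered ring with nitrogens at positions 1 and 4 and three alternating double bonds.
The 5-membered ring with one oxygen and one =N– is fully conjugated (every ring atom contributes a p orbital); 2 ring double bonds (4 π electrons) plus a heteroatom lone pair (2) give 6 π electrons. Since 6 = 4n+2 (n=1), it is aromatic (oxazole).
The 6-membered ring with two nitrogens (1,4) is fully conjugated (every ring atom contributes a p orbital); 3 ring double bonds give 6 π electrons. 6 = 4(1)+2, so it is aromatic (pyrazine).
2 of the 2 rings are aromatic. Total: 2.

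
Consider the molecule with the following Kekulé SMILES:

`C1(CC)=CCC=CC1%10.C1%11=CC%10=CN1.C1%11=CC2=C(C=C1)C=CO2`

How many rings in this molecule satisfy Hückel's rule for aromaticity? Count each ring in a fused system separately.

The SMILES encodes a six-membered carbon ring with two isolated C=C double bonds and two sp³ carbons; a five-membered ring of four carbons and one nitrogen bearing a hydrogen, with two C=C double bonds; a six-membered carbon ring with three alternating C=C double bonds, fused to a five-membered ring containing one oxygen and two C=C double bonds.
The 6-membered ring has two sp³ carbons, so it is not fully conjugated — not aromatic (1,4-cyclohexadiene).
The 5-membered ring with one N–H is planar and fully conjugated; 2 ring double bonds (4 π electrons) plus a heteroatom lone pair (2) give 6 π electrons. That satisfies 4n+2 with n=1, so it is aromatic (pyrrole).
The fused 6/5-membered bicyclic (with one oxygen) is a single π system with 9 sp² atoms and 10 π electrons from ring double bonds plus a heteroatom lone pair. 10 = 4(2)+2, so the system is aromatic and both rings count as aromatic (benzofuran).
3 of the 4 rings are aromatic. Total: 3.

3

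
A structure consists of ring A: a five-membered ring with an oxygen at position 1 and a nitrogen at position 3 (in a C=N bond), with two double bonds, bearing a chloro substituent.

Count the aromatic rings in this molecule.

Ring A is fully conjugated (every ring atom contributes a p orbital); 2 ring double bonds (4 π electrons) plus a heteroatom lone pair (2) give 6 π electrons. Since 6 = 4n+2 (n=1), ring A is aromatic (oxazole).

1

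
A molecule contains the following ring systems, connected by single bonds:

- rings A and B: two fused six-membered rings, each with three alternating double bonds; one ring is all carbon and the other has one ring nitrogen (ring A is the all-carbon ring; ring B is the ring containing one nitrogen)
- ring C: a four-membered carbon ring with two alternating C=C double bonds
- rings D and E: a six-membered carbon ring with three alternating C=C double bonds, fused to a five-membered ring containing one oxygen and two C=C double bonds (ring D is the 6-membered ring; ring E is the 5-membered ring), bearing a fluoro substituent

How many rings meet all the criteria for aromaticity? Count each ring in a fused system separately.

Rings A and B form a fused bicyclic system (with one nitrogen) with 10 sp² atoms and 10 π electrons from ring double bonds. 10 = 4(2)+2, so the system is aromatic and both rings count as aromatic (quinoline).
Ring C has only sp² ring atoms; a planar conformation would have a fully conjugated π system of 4 electrons. But 4 = 4(1), which is 4n not 4n+2, so ring C is not aromatic (cyclobutadiene) — cyclobutadiene is antiaromatic and distorts to a rectangle.
Rings D and E form a fused bicyclic system (with one oxygen) with 9 sp² atoms and 10 π electrons from ring double bonds plus a heteroatom lone pair. 10 = 4(2)+2, so the system is aromatic and both rings count as aromatic (benzofuran).
Aromatic: A, B, D, E. Total: 4.

4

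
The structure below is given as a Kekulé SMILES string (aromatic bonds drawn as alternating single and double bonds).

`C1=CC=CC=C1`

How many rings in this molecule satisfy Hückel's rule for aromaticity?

1

The SMILES encodes a six-membered carbon ring with three alternating C=C double bonds.
The 6-membered ring is fully conjugated (every ring atom contributes a p orbital); 3 ring double bonds give 6 π electrons. That satisfies 4n+2 with n=1, so it is aromatic (benzene).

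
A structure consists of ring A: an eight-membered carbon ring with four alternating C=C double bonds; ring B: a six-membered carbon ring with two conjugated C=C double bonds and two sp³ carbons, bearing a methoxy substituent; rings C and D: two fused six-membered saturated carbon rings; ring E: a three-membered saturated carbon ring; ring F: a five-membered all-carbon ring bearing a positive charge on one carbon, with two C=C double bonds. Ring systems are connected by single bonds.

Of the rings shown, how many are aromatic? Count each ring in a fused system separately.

Ring A has only sp² ring atoms; a planar conformation would have a fully conjugated π system of 8 electrons. But 8 = 4(2), which is 4n not 4n+2, so ring A is not aromatic (cyclooctatetraene) — cyclooctatetraene distorts into a non-planar tub to avoid antiaromaticity.
Ring B has two sp³ carbons, so it is not fully conjugated — not aromatic (1,3-cyclohexadiene).
Ring C has only sp³ atoms, so it is not fully conjugated — not aromatic (cyclohexane ring).
Ring D has only sp³ atoms, so it is not fully conjugated — not aromatic (cyclohexane ring).
Ring E has only sp³ atoms, so it is not fully conjugated — not aromatic (cyclopropane).
Ring F has only sp² ring atoms; a planar conformation would have a fully conjugated π system of 4 electrons. But 4 = 4(1), which is 4n not 4n+2, so ring F is not aromatic (cyclopentadienyl cation).
No ring is aromatic. Total: 0.

0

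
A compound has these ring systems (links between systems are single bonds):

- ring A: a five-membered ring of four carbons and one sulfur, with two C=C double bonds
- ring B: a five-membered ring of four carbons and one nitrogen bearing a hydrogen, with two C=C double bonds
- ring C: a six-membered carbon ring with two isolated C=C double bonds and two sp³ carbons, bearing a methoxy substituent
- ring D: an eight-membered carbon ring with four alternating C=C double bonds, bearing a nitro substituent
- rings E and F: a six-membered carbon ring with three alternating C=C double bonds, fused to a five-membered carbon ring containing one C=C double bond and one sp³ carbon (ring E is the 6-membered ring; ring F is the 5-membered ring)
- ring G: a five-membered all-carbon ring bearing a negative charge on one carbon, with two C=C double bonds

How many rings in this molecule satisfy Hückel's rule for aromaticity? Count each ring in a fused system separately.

4

Ring A is planar and fully conjugated; 2 ring double bonds (4 π electrons) plus a heteroatom lone pair (2) give 6 π electrons. Since 6 = 4n+2 (n=1), ring A is aromatic (thiophene).
Ring B has a continuous p-orbital overlap around the ring; 2 ring double bonds (4 π electrons) plus a heteroatom lone pair (2) give 6 π electrons. Since 6 = 4n+2 (n=1), ring B is aromatic (pyrrole).
Ring C has two sp³ carbons, so it is not fully conjugated — not aromatic (1,4-cyclohexadiene).
Ring D has only sp² ring atoms; a planar conformation would have a fully conjugated π system of 8 electrons. But 8 = 4(2), which is 4n not 4n+2, so ring D is not aromatic (cyclooctatetraene) — cyclooctatetraene distorts into a non-planar tub to avoid antiaromaticity.
Ring E is fully conjugated (every ring atom contributes a p orbital); 3 ring double bonds give 6 π electrons. Since 6 = 4n+2 (n=1), ring E is aromatic (benzene ring).
Ring F has one sp³ carbon, so it is not fully conjugated — not aromatic (cyclopentene ring).
Ring G has a continuous p-orbital overlap around the ring; 2 ring double bonds (4 π electrons) plus the carbanion lone pair (2) give 6 π electrons. That satisfies 4n+2 with n=1, so ring G is aromatic (cyclopentadienyl anion).
Aromatic: A, B, E, G. Total: 4.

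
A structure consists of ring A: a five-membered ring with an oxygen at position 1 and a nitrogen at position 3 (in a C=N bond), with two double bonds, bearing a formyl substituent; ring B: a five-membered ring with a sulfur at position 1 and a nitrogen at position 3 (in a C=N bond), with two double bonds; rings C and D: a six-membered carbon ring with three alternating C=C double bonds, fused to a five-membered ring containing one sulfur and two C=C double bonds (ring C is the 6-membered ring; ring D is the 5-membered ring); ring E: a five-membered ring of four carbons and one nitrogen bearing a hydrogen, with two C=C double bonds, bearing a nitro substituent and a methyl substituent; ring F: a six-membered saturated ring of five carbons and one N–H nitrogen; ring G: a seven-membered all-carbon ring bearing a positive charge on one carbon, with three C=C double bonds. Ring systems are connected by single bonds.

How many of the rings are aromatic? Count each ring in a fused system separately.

Ring A is fully conjugated (every ring atom contributes a p orbital); 2 ring double bonds (4 π electrons) plus a heteroatom lone pair (2) give 6 π electrons. 6 = 4(1)+2, so ring A is aromatic (oxazole).
Ring B is fully conjugated (every ring atom contributes a p orbital); 2 ring double bonds (4 π electrons) plus a heteroatom lone pair (2) give 6 π electrons. Since 6 = 4n+2 (n=1), ring B is aromatic (thiazole).
Rings C and D form a fused bicyclic system (with one sulfur) with 9 sp² atoms and 10 π electrons from ring double bonds plus a heteroatom lone pair. 10 = 4(2)+2, so the system is aromatic and both rings count as aromatic (benzothiophene).
Ring E has a continuous p-orbital overlap around the ring; 2 ring double bonds (4 π electrons) plus a heteroatom lone pair (2) give 6 π electrons. That satisfies 4n+2 with n=1, so ring E is aromatic (pyrrole).
Ring F has only sp³ atoms, so it is not fully conjugated — not aromatic (piperidine).
Ring G is fully conjugated (every ring atom contributes a p orbital); 3 ring double bonds (6 π electrons) plus the carbocation's empty p orbital (0, but keeps the ring conjugated) give 6 π electrons. That satisfies 4n+2 with n=1, so ring G is aromatic (tropylium cation).
Aromatic: A, B, C, D, E, G. Total: 6.

6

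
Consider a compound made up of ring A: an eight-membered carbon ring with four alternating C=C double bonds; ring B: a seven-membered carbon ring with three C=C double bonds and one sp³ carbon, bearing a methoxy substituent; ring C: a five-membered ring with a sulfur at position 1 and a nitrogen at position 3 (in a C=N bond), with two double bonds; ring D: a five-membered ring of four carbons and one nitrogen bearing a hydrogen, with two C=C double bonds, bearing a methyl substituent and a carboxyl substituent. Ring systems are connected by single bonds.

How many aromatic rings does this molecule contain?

Ring A has only sp² ring atoms; a planar conformation would have a fully conjugated π system of 8 electrons. But 8 = 4(2), which is 4n not 4n+2, so ring A is not aromatic (cyclooctatetraene) — cyclooctatetraene distorts into a non-planar tub to avoid antiaromaticity.
Ring B has one sp³ carbon, so it is not fully conjugated — not aromatic (cycloheptatriene).
Ring C has a continuous p-orbital overlap around the ring; 2 ring double bonds (4 π electrons) plus a heteroatom lone pair (2) give 6 π electrons. 6 = 4(1)+2, so ring C is aromatic (thiazole).
Ring D is fully conjugated (every ring atom contributes a p orbital); 2 ring double bonds (4 π electrons) plus a heteroatom lone pair (2) give 6 π electrons. Since 6 = 4n+2 (n=1), ring D is aromatic (pyrrole).
Aromatic: C, D. Total: 2.

2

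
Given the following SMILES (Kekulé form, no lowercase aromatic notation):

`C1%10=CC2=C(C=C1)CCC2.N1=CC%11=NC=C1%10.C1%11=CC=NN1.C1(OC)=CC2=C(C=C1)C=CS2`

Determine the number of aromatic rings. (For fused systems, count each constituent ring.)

5

The SMILES encodes a six-membered carbon ring with three alternating C=C double bonds, fused to a saturated five-membered carbon ring; a six-membered ring with nitrogens at positions 1 and 4 and three alternating double bonds; a five-membered ring with two adjacent nitrogens (one bearing H, one in a double bond) and two double bonds; a six-membered carbon ring with three alternating C=C double bonds, fused to a five-membered ring containing one sulfur and two C=C double bonds.
The 6-membered ring is fully conjugated (every ring atom contributes a p orbital); 3 ring double bonds give 6 π electrons. 6 = 4(1)+2, so it is aromatic (benzene ring).
The 5-membered ring has three sp³ carbons, so it is not fully conjugated — not aromatic (cyclopentane ring).
The 6-membered ring with two nitrogens (1,4) has a continuous p-orbital overlap around the ring; 3 ring double bonds give 6 π electrons. That satisfies 4n+2 with n=1, so it is aromatic (pyrazine).
The 5-membered ring with two adjacent nitrogens (one N–H, one =N–) is fully conjugated (every ring atom contributes a p orbital); 2 ring double bonds (4 π electrons) plus a heteroatom lone pair (2) give 6 π electrons. That satisfies 4n+2 with n=1, so it is aromatic (pyrazole).
The fused 6/5-membered bicyclic (with one sulfur) is a single π system with 9 sp² atoms and 10 π electrons from ring double bonds plus a heteroatom lone pair. 10 = 4(2)+2, so the system is aromatic and both rings count as aromatic (benzothiophene).
5 of the 6 rings are aromatic. Total: 5.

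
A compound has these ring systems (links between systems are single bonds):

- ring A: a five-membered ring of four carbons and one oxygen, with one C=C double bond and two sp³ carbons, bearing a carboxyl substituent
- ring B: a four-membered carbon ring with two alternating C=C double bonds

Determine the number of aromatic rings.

0

Ring A has two sp³ carbons, so it is not fully conjugated — not aromatic (2,3-dihydrofuran).
Ring B has only sp² ring atoms; a planar conformation would have a fully conjugated π system of 4 electrons. But 4 = 4(1), which is 4n not 4n+2, so ring B is not aromatic (cyclobutadiene) — cyclobutadiene is antiaromatic and distorts to a rectangle.
No ring is aromatic. Total: 0.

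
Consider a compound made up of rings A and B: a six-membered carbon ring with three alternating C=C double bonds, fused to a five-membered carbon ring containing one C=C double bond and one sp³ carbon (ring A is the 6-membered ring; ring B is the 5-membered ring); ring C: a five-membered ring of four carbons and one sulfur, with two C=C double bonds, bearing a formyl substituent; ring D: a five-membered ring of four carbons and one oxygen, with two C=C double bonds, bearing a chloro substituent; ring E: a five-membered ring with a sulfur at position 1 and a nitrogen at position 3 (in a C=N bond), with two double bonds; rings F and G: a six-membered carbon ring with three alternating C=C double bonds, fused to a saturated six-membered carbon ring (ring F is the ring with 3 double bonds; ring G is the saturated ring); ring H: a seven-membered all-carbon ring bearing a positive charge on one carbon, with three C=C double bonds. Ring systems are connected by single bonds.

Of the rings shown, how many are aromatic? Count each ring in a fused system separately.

Ring A is fully conjugated (every ring atom contributes a p orbital); 3 ring double bonds give 6 π electrons. That satisfies 4n+2 with n=1, so ring A is aromatic (benzene ring).
Ring B has one sp³ carbon, so it is not fully conjugated — not aromatic (cyclopentene ring).
Ring C is planar and fully conjugated; 2 ring double bonds (4 π electrons) plus a heteroatom lone pair (2) give 6 π electrons. Since 6 = 4n+2 (n=1), ring C is aromatic (thiophene).
Ring D has a continuous p-orbital overlap around the ring; 2 ring double bonds (4 π electrons) plus a heteroatom lone pair (2) give 6 π electrons. 6 = 4(1)+2, so ring D is aromatic (furan).
Ring E is planar and fully conjugated; 2 ring double bonds (4 π electrons) plus a heteroatom lone pair (2) give 6 π electrons. Since 6 = 4n+2 (n=1), ring E is aromatic (thiazole).
Ring F is fully conjugated (every ring atom contributes a p orbital); 3 ring double bonds give 6 π electrons. That satisfies 4n+2 with n=1, so ring F is aromatic (benzene ring).
Ring G has four sp³ carbons, so it is not fully conjugated — not aromatic (cyclohexane ring).
Ring H has a continuous p-orbital overlap around the ring; 3 ring double bonds (6 π electrons) plus the carbocation's empty p orbital (0, but keeps the ring conjugated) give 6 π electrons. That satisfies 4n+2 with n=1, so ring H is aromatic (tropylium cation).
Aromatic: A, C, D, E, F, H. Total: 6.

6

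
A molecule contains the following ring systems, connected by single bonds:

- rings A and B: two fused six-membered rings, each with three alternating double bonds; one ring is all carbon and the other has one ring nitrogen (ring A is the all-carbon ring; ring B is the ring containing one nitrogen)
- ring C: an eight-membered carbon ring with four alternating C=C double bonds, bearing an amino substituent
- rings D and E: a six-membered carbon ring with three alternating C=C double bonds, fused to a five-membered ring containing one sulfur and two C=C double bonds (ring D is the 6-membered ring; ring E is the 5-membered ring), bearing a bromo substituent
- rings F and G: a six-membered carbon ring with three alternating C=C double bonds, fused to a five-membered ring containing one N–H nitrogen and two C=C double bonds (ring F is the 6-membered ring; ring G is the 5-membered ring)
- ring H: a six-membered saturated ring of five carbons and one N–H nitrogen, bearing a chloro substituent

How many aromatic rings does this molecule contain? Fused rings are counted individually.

6

Rings A and B form a fused bicyclic system (with one nitrogen) with 10 sp² atoms and 10 π electrons from ring double bonds. 10 = 4(2)+2, so the system is aromatic and both rings count as aromatic (quinoline).
Ring C has only sp² ring atoms; a planar conformation would have a fully conjugated π system of 8 electrons. But 8 = 4(2), which is 4n not 4n+2, so ring C is not aromatic (cyclooctatetraene) — cyclooctatetraene distorts into a non-planar tub to avoid antiaromaticity.
Rings D and E form a fused bicyclic system (with one sulfur) with 9 sp² atoms and 10 π electrons from ring double bonds plus a heteroatom lone pair. 10 = 4(2)+2, so the system is aromatic and both rings count as aromatic (benzothiophene).
Rings F and G form a fused bicyclic system (with one N–H) with 9 sp² atoms and 10 π electrons from ring double bonds plus a heteroatom lone pair. 10 = 4(2)+2, so the system is aromatic and both rings count as aromatic (indole).
Ring H has only sp³ atoms, so it is not fully conjugated — not aromatic (piperidine).
Aromatic: A, B, D, E, F, G. Total: 6.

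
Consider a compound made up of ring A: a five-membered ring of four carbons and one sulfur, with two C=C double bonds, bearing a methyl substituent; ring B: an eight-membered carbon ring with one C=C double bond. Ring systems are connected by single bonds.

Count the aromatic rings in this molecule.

1

Ring A is fully conjugated (every ring atom contributes a p orbital); 2 ring double bonds (4 π electrons) plus a heteroatom lone pair (2) give 6 π electrons. 6 = 4(1)+2, so ring A is aromatic (thiophene).
Ring B has six sp³ carbons, so it is not fully conjugated — not aromatic (cyclooctene).
Aromatic: A. Total: 1.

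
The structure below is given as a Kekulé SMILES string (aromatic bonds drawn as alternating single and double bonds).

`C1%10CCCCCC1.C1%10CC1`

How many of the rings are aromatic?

The SMILES encodes a seven-membered saturated carbon ring; a three-membered saturated carbon ring.
The 7-membered ring has only sp³ atoms, so it is not fully conjugated — not aromatic (cycloheptane).
The 3-membered ring has only sp³ atoms, so it is not fully conjugated — not aromatic (cyclopropane).
None of the rings are aromatic. Total: 0.

0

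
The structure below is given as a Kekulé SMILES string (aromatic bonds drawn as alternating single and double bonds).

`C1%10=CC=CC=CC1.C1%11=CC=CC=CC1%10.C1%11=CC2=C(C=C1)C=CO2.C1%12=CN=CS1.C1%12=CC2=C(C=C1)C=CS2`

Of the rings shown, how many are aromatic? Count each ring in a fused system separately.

5

The SMILES encodes a seven-membered carbon ring with three C=C double bonds and one sp³ carbon; a seven-membered carbon ring with three C=C double bonds and one sp³ carbon; a six-membered carbon ring with three alternating C=C double bonds, fused to a five-membered ring containing one oxygen and two C=C double bonds; a five-membered ring with a sulfur at position 1 and a nitrogen at position 3 (in a C=N bond), with two double bonds; a six-membered carbon ring with three alternating C=C double bonds, fused to a five-membered ring containing one sulfur and two C=C double bonds.
The 7-membered ring has one sp³ carbon, so it is not fully conjugated — not aromatic (cycloheptatriene).
The second 7-membered ring has one sp³ carbon, so it is not fully conjugated — not aromatic (cycloheptatriene).
The fused 6/5-membered bicyclic (with one oxygen) is a single π system with 9 sp² atoms and 10 π electrons from ring double bonds plus a heteroatom lone pair. 10 = 4(2)+2, so the system is aromatic and both rings count as aromatic (benzofuran).
The 5-membered ring with one sulfur and one =N– is planar and fully conjugated; 2 ring double bonds (4 π electrons) plus a heteroatom lone pair (2) give 6 π electrons. 6 = 4(1)+2, so it is aromatic (thiazole).
The fused 6/5-membered bicyclic (with one sulfur) is a single π system with 9 sp² atoms and 10 π electrons from ring double bonds plus a heteroatom lone pair. 10 = 4(2)+2, so the system is aromatic and both rings count as aromatic (benzothiophene).
5 of the 7 rings are aromatic. Total: 5.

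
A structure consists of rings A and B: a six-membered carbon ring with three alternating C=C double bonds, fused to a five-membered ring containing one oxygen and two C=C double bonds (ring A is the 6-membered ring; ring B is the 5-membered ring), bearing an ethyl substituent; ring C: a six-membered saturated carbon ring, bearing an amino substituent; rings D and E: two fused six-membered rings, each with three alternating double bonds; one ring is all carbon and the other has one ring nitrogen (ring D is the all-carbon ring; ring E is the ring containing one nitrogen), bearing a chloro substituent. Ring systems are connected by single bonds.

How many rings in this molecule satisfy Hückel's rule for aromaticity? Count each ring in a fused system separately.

Rings A and B form a fused bicyclic system (with one oxygen) with 9 sp² atoms and 10 π electrons from ring double bonds plus a heteroatom lone pair. 10 = 4(2)+2, so the system is aromatic and both rings count as aromatic (benzofuran).
Ring C has only sp³ atoms, so it is not fully conjugated — not aromatic (cyclohexane).
Rings D and E form a fused bicyclic system (with one nitrogen) with 10 sp² atoms and 10 π electrons from ring double bonds. 10 = 4(2)+2, so the system is aromatic and both rings count as aromatic (quinoline).
Aromatic: A, B, D, E. Total: 4.

4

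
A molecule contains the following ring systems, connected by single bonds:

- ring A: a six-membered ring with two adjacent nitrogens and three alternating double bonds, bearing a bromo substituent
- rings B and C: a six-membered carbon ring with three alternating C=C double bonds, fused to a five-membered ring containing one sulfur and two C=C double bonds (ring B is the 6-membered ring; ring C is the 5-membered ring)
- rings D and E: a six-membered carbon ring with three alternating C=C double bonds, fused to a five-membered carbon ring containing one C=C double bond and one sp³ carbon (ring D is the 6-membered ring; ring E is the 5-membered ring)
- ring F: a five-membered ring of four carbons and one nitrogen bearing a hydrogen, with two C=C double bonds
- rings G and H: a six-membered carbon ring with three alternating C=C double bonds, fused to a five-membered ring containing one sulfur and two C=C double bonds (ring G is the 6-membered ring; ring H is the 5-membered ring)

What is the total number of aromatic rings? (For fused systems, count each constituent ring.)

7

Ring A has a continuous p-orbital overlap around the ring; 3 ring double bonds give 6 π electrons. 6 = 4(1)+2, so ring A is aromatic (pyridazine).
Rings B and C form a fused bicyclic system (with one sulfur) with 9 sp² atoms and 10 π electrons from ring double bonds plus a heteroatom lone pair. 10 = 4(2)+2, so the system is aromatic and both rings count as aromatic (benzothiophene).
Ring D is fully conjugated (every ring atom contributes a p orbital); 3 ring double bonds give 6 π electrons. 6 = 4(1)+2, so ring D is aromatic (benzene ring).
Ring E has one sp³ carbon, so it is not fully conjugated — not aromatic (cyclopentene ring).
Ring F has a continuous p-orbital overlap around the ring; 2 ring double bonds (4 π electrons) plus a heteroatom lone pair (2) give 6 π electrons. 6 = 4(1)+2, so ring F is aromatic (pyrrole).
Rings G and H form a fused bicyclic system (with one sulfur) with 9 sp² atoms and 10 π electrons from ring double bonds plus a heteroatom lone pair. 10 = 4(2)+2, so the system is aromatic and both rings count as aromatic (benzothiophene).
Aromatic: A, B, C, D, F, G, H. Total: 7.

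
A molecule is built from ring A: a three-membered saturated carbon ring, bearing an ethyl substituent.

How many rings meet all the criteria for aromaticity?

Ring A has only sp³ atoms, so it is not fully conjugated — not aromatic (cyclopropane).

0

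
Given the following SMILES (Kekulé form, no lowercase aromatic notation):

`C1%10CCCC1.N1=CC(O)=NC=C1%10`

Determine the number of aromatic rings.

The SMILES encodes a five-membered saturated carbon ring; a six-membered ring with nitrogens at positions 1 and 4 and three alternating double bonds.
The 5-membered ring has only sp³ atoms, so it is not fully conjugated — not aromatic (cyclopentane).
The 6-membered ring with two nitrogens (1,4) is fully conjugated (every ring atom contributes a p orbital); 3 ring double bonds give 6 π electrons. Since 6 = 4n+2 (n=1), it is aromatic (pyrazine).
1 of the 2 rings is aromatic. Total: 1.

1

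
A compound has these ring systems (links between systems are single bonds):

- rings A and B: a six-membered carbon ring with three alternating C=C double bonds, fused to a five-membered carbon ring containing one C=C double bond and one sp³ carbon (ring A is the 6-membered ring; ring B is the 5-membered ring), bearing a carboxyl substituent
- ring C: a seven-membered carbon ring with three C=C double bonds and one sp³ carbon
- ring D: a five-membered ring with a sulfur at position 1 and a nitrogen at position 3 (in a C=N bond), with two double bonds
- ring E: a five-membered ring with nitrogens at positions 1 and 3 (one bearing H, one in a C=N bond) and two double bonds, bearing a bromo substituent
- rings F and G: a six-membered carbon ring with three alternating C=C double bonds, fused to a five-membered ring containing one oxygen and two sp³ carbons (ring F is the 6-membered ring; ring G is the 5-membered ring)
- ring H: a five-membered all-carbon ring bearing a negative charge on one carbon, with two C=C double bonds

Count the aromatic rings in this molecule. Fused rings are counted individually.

Ring A has a continuous p-orbital overlap around the ring; 3 ring double bonds give 6 π electrons. Since 6 = 4n+2 (n=1), ring A is aromatic (benzene ring).
Ring B has one sp³ carbon, so it is not fully conjugated — not aromatic (cyclopentene ring).
Ring C has one sp³ carbon, so it is not fully conjugated — not aromatic (cycloheptatriene).
Ring D is planar and fully conjugated; 2 ring double bonds (4 π electrons) plus a heteroatom lone pair (2) give 6 π electrons. Since 6 = 4n+2 (n=1), ring D is aromatic (thiazole).
Ring E has a continuous p-orbital overlap around the ring; 2 ring double bonds (4 π electrons) plus a heteroatom lone pair (2) give 6 π electrons. That satisfies 4n+2 with n=1, so ring E is aromatic (imidazole).
Ring F is fully conjugated (every ring atom contributes a p orbital); 3 ring double bonds give 6 π electrons. That satisfies 4n+2 with n=1, so ring F is aromatic (benzene ring).
Ring G has two sp³ carbons, so it is not fully conjugated — not aromatic (oxolane ring).
Ring H is fully conjugated (every ring atom contributes a p orbital); 2 ring double bonds (4 π electrons) plus the carbanion lone pair (2) give 6 π electrons. 6 = 4(1)+2, so ring H is aromatic (cyclopentadienyl anion).
Aromatic: A, D, E, F, H. Total: 5.

5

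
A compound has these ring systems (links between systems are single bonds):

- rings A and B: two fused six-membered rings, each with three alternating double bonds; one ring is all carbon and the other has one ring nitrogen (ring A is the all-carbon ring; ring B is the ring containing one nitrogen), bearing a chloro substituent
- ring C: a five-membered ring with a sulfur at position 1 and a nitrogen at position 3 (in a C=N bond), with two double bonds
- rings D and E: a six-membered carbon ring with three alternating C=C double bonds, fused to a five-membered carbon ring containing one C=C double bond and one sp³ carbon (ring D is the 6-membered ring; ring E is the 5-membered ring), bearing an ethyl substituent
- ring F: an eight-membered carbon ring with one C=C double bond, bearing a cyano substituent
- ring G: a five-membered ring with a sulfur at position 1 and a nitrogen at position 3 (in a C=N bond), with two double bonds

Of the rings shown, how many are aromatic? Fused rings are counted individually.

5

Rings A and B form a fused bicyclic system (with one nitrogen) with 10 sp² atoms and 10 π electrons from ring double bonds. 10 = 4(2)+2, so the system is aromatic and both rings count as aromatic (quinoline).
Ring C is planar and fully conjugated; 2 ring double bonds (4 π electrons) plus a heteroatom lone pair (2) give 6 π electrons. That satisfies 4n+2 with n=1, so ring C is aromatic (thiazole).
Ring D has a continuous p-orbital overlap around the ring; 3 ring double bonds give 6 π electrons. That satisfies 4n+2 with n=1, so ring D is aromatic (benzene ring).
Ring E has one sp³ carbon, so it is not fully conjugated — not aromatic (cyclopentene ring).
Ring F has six sp³ carbons, so it is not fully conjugated — not aromatic (cyclooctene).
Ring G is fully conjugated (every ring atom contributes a p orbital); 2 ring double bonds (4 π electrons) plus a heteroatom lone pair (2) give 6 π electrons. Since 6 = 4n+2 (n=1), ring G is aromatic (thiazole).
Aromatic: A, B, C, D, G. Total: 5.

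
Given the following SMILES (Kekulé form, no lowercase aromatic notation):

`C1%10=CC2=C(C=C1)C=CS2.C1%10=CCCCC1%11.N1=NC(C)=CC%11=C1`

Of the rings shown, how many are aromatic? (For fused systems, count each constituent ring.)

The SMILES encodes a six-membered carbon ring with three alternating C=C double bonds, fused to a five-membered ring containing one sulfur and two C=C double bonds; a six-membered carbon ring with one C=C double bond; a six-membered ring with two adjacent nitrogens and three alternating double bonds.
The fused 6/5-membered bicyclic (with one sulfur) is a single π system with 9 sp² atoms and 10 π electrons from ring double bonds plus a heteroatom lone pair. 10 = 4(2)+2, so the system is aromatic and both rings count as aromatic (benzothiophene).
The 6-membered ring has four sp³ carbons, so it is not fully conjugated — not aromatic (cyclohexene).
The 6-membered ring with two nitrogens (1,2) is fully conjugated (every ring atom contributes a p orbital); 3 ring double bonds give 6 π electrons. That satisfies 4n+2 with n=1, so it is aromatic (pyridazine).
3 of the 4 rings are aromatic. Total: 3.

3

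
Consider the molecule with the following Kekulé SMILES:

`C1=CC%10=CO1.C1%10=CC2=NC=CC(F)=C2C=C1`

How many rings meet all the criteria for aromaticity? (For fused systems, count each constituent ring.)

The SMILES encodes a five-membered ring of four carbons and one oxygen, with two C=C double bonds; two fused six-membered rings, each with three alternating double bonds; one ring is all carbon and the other has one ring nitrogen.
The 5-membered ring with one oxygen has a continuous p-orbital overlap around the ring; 2 ring double bonds (4 π electrons) plus a heteroatom lone pair (2) give 6 π electrons. Since 6 = 4n+2 (n=1), it is aromatic (furan).
The fused 6/6-membered bicyclic (with one nitrogen) is a single π system with 10 sp² atoms and 10 π electrons from ring double bonds. 10 = 4(2)+2, so the system is aromatic and both rings count as aromatic (quinoline).
3 of the 3 rings are aromatic. Total: 3.

3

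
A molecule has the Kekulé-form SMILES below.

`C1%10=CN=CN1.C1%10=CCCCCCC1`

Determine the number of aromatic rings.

The SMILES encodes a five-membered ring with nitrogens at positions 1 and 3 (one bearing H, one in a C=N bond) and two double bonds; an eight-membered carbon ring with one C=C double bond.
The 5-membered ring with two nitrogens (one N–H, one =N–) has a continuous p-orbital overlap around the ring; 2 ring double bonds (4 π electrons) plus a heteroatom lone pair (2) give 6 π electrons. Since 6 = 4n+2 (n=1), it is aromatic (imidazole).
The 8-membered ring has six sp³ carbons, so it is not fully conjugated — not aromatic (cyclooctene).
1 of the 2 rings is aromatic. Total: 1.

1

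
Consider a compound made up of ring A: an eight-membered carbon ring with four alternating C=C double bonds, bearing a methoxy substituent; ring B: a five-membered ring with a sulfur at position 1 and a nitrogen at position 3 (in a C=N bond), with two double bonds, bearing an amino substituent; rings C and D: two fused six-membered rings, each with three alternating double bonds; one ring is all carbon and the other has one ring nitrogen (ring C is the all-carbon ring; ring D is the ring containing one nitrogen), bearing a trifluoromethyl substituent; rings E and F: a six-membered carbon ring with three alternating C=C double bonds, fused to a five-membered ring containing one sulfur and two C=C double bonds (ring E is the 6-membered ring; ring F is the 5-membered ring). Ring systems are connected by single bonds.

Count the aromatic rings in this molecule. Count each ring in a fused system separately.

Ring A has only sp² ring atoms; a planar conformation would have a fully conjugated π system of 8 electrons. But 8 = 4(2), which is 4n not 4n+2, so ring A is not aromatic (cyclooctatetraene) — cyclooctatetraene distorts into a non-planar tub to avoid antiaromaticity.
Ring B is planar and fully conjugated; 2 ring double bonds (4 π electrons) plus a heteroatom lone pair (2) give 6 π electrons. Since 6 = 4n+2 (n=1), ring B is aromatic (thiazole).
Rings C and D form a fused bicyclic system (with one nitrogen) with 10 sp² atoms and 10 π electrons from ring double bonds. 10 = 4(2)+2, so the system is aromatic and both rings count as aromatic (quinoline).
Rings E and F form a fused bicyclic system (with one sulfur) with 9 sp² atoms and 10 π electrons from ring double bonds plus a heteroatom lone pair. 10 = 4(2)+2, so the system is aromatic and both rings count as aromatic (benzothiophene).
Aromatic: B, C, D, E, F. Total: 5.

5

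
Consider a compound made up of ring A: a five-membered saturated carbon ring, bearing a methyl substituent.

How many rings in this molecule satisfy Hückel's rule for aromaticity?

Ring A has only sp³ atoms, so it is not fully conjugated — not aromatic (cyclopentane).

0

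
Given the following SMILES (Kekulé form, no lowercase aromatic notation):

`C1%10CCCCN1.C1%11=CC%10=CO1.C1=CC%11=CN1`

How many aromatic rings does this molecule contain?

The SMILES encodes a six-membered saturated ring of five carbons and one N–H nitrogen; a five-membered ring of four carbons and one oxygen, with two C=C double bonds; a five-membered ring of four carbons and one nitrogen bearing a hydrogen, with two C=C double bonds.
The 6-membered ring with one N–H has only sp³ atoms, so it is not fully conjugated — not aromatic (piperidine).
The 5-membered ring with one oxygen is planar and fully conjugated; 2 ring double bonds (4 π electrons) plus a heteroatom lone pair (2) give 6 π electrons. 6 = 4(1)+2, so it is aromatic (furan).
The 5-membered ring with one N–H is planar and fully conjugated; 2 ring double bonds (4 π electrons) plus a heteroatom lone pair (2) give 6 π electrons. Since 6 = 4n+2 (n=1), it is aromatic (pyrrole).
2 of the 3 rings are aromatic. Total: 2.

2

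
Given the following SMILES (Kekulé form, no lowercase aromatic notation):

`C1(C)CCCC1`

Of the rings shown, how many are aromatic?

0

The SMILES encodes a five-membered saturated carbon ring.
The 5-membered ring has only sp³ atoms, so it is not fully conjugated — not aromatic (cyclopentane).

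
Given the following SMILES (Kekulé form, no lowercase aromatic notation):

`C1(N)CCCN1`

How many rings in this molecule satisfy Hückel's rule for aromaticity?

The SMILES encodes a five-membered saturated ring of four carbons and one N–H nitrogen.
The 5-membered ring with one N–H has only sp³ atoms, so it is not fully conjugated — not aromatic (pyrrolidine).

0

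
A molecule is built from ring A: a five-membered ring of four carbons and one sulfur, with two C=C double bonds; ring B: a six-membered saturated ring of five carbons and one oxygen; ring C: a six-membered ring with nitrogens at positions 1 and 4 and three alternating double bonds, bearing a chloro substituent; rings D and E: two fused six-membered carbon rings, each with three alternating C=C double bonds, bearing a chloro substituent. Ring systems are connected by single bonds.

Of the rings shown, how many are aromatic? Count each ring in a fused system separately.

4

Ring A is fully conjugated (every ring atom contributes a p orbital); 2 ring double bonds (4 π electrons) plus a heteroatom lone pair (2) give 6 π electrons. That satisfies 4n+2 with n=1, so ring A is aromatic (thiophene).
Ring B has only sp³ atoms, so it is not fully conjugated — not aromatic (tetrahydropyran).
Ring C is planar and fully conjugated; 3 ring double bonds give 6 π electrons. Since 6 = 4n+2 (n=1), ring C is aromatic (pyrazine).
Rings D and E form a fused bicyclic system with 10 sp² atoms and 10 π electrons from ring double bonds. 10 = 4(2)+2, so the system is aromatic and both rings count as aromatic (naphthalene).
Aromatic: A, C, D, E. Total: 4.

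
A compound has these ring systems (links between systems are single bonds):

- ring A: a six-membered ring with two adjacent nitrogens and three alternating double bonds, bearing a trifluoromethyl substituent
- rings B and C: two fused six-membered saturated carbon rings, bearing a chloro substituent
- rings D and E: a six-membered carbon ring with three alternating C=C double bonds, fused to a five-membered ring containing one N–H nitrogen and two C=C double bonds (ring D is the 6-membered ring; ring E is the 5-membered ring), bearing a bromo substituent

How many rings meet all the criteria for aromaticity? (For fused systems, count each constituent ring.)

Ring A has a continuous p-orbital overlap around the ring; 3 ring double bonds give 6 π electrons. Since 6 = 4n+2 (n=1), ring A is aromatic (pyridazine).
Ring B has only sp³ atoms, so it is not fully conjugated — not aromatic (cyclohexane ring).
Ring C has only sp³ atoms, so it is not fully conjugated — not aromatic (cyclohexane ring).
Rings D and E form a fused bicyclic system (with one N–H) with 9 sp² atoms and 10 π electrons from ring double bonds plus a heteroatom lone pair. 10 = 4(2)+2, so the system is aromatic and both rings count as aromatic (indole).
Aromatic: A, D, E. Total: 3.

3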